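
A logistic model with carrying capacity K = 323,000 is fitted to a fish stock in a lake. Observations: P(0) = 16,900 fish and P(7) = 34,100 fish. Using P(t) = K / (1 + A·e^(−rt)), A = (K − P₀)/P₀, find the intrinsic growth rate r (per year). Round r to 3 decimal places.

A = (323000 − 16900)/16900 = 18.11243
34100 = 323000/(1 + 18.11243·e^(−r·7)) → e^(−7r) = (9.47214 − 1)/18.11243 = 0.467753
r = −ln(0.467753)/7 = 0.75982/7

r ≈ 0.109 per year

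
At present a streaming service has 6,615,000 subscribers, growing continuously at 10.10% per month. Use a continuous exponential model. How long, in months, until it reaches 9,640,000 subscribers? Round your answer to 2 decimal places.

t ≈ 3.73 months

9640000 = 6615000 · e^(0.101·t)
t = ln(9640000/6615000) / 0.101 = ln(1.45729) / 0.101 = 0.37658 / 0.101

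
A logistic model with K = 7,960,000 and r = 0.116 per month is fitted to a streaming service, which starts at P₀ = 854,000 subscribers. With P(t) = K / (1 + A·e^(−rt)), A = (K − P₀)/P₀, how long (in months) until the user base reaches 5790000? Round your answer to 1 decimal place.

A = (7960000 − 854000)/854000 = 8.32084
5790000 = 7960000/(1 + 8.32084·e^(−0.116t)) → 1 + 8.32084·e^(−0.116t) = 1.37478
e^(−0.116t) = 0.045042 → t = ln(22.2017)/0.116 = 3.10017/0.116

t ≈ 26.7 months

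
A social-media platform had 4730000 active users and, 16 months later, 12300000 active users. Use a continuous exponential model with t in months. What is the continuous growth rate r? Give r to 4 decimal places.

r ≈ 0.0597 per month

12300000 = 4730000 · e^(r·16)
e^(16r) = 12300000/4730000 = 2.60042
r = ln(2.60042) / 16 = 0.95567 / 16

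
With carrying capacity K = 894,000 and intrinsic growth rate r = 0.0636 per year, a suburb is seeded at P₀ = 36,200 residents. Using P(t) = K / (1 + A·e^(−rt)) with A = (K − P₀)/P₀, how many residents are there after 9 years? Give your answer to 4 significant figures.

≈ 62,220 residents

A = (894000 − 36200)/36200 = 23.69613
P(9) = 894000 / (1 + 23.69613·e^(−0.0636·9)) = 894000 / (1 + 23.69613·0.56417)
= 894000 / 14.36864 ≈ 62218.82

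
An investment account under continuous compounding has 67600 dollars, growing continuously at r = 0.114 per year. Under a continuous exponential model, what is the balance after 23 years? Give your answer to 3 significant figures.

P(23) = 67600 · e^(0.114·23) = 67600 · e^(2.622)
= 67600 · 13.76322 ≈ 930393.84

≈ 930,000 dollars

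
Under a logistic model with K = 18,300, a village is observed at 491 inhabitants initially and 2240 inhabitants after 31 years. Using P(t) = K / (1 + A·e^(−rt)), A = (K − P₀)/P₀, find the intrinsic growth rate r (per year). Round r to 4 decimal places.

A = (18300 − 491)/491 = 36.27088
2240 = 18300/(1 + 36.27088·e^(−r·31)) → e^(−31r) = (8.16964 − 1)/36.27088 = 0.197669
r = −ln(0.197669)/31 = 1.62116/31

r ≈ 0.0523 per year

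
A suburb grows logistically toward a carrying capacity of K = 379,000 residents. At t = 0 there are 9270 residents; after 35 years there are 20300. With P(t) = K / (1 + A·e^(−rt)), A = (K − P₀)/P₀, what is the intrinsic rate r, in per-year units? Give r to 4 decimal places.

r ≈ 0.0233 per year

A = (379000 − 9270)/9270 = 39.88457
20300 = 379000/(1 + 39.88457·e^(−r·35)) → e^(−35r) = (18.66995 − 1)/39.88457 = 0.443027
r = −ln(0.443027)/35 = 0.81412/35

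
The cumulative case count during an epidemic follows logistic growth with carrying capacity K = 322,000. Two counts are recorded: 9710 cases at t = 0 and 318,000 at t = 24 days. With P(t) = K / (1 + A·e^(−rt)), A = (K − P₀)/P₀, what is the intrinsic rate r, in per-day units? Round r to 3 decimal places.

r ≈ 0.327 per day

A = (322000 − 9710)/9710 = 32.16169
318000 = 322000/(1 + 32.16169·e^(−r·24)) → e^(−24r) = (1.01258 − 1)/32.16169 = 0.000391
r = −ln(0.000391)/24 = 7.84653/24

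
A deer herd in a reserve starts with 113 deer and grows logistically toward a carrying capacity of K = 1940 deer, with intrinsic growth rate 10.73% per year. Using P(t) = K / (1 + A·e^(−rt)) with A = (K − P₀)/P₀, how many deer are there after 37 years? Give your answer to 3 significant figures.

≈ 1,490 deer

A = (1940 − 113)/113 = 16.16814
P(37) = 1940 / (1 + 16.16814·e^(−0.1073·37)) = 1940 / (1 + 16.16814·0.018872)
= 1940 / 1.30512 ≈ 1486.46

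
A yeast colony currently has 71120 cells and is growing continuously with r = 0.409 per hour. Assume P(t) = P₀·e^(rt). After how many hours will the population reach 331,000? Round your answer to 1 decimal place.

t ≈ 3.8 hours

331000 = 71120 · e^(0.409·t)
t = ln(331000/71120) / 0.409 = ln(4.65411) / 0.409 = 1.53775 / 0.409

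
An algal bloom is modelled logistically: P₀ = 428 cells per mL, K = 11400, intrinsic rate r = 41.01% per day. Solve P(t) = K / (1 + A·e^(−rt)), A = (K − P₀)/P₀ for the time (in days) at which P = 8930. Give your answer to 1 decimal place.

A = (11400 − 428)/428 = 25.63551
8930 = 11400/(1 + 25.63551·e^(−0.4101t)) → 1 + 25.63551·e^(−0.4101t) = 1.2766
e^(−0.4101t) = 0.01079 → t = ln(92.68224)/0.4101 = 4.52918/0.4101

t ≈ 11.0 days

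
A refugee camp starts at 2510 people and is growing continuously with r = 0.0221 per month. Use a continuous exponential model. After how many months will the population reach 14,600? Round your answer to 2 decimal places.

14600 = 2510 · e^(0.0221·t)
t = ln(14600/2510) / 0.0221 = ln(5.81673) / 0.0221 = 1.76074 / 0.0221

t ≈ 79.67 months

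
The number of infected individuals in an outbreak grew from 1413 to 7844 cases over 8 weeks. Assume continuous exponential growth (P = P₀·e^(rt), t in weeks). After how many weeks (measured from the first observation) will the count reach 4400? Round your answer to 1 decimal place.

r = ln(7844/1413) / 8 ≈ 0.214254 per week
t = ln(4400/1413) / r = 1.13589 / 0.214254 ≈ 5.302

t ≈ 5.3 weeks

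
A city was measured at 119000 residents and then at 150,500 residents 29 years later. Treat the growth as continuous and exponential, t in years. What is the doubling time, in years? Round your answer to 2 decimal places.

r = ln(150500/119000) / 29 = ln(1.26471) / 29 ≈ 0.008098 per year
doubling time = ln 2 / |r| = 0.69315 / 0.008098

doubling time ≈ 85.60 years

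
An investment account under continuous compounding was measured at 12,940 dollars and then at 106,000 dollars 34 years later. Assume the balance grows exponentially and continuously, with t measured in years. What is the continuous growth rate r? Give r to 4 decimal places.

r ≈ 0.0619 per year

106000 = 12940 · e^(r·34)
e^(34r) = 106000/12940 = 8.19165
r = ln(8.19165) / 34 = 2.10312 / 34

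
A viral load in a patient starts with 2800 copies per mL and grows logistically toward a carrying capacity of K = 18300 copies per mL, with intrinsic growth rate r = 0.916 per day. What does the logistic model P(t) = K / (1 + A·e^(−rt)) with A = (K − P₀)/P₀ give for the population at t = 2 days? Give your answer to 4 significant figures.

A = (18300 − 2800)/2800 = 5.53571
P(2) = 18300 / (1 + 5.53571·e^(−0.916·2)) = 18300 / (1 + 5.53571·0.160093)
= 18300 / 1.88623 ≈ 9701.89

≈ 9,702 copies per mL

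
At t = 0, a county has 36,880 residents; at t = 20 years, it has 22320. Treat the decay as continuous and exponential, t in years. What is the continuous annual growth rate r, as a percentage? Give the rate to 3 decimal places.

22320 = 36880 · e^(r·20)
e^(20r) = 22320/36880 = 0.60521
r = ln(0.60521) / 20 = -0.50219 / 20

r ≈ -2.511% per year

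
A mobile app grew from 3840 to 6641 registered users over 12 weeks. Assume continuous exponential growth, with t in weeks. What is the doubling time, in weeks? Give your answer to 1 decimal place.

doubling time ≈ 15.2 weeks

r = ln(6641/3840) / 12 = ln(1.72943) / 12 ≈ 0.045649 per week
doubling time = ln 2 / |r| = 0.69315 / 0.045649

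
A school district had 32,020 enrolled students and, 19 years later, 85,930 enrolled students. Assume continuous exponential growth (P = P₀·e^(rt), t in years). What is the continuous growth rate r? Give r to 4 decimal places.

85930 = 32020 · e^(r·19)
e^(19r) = 85930/32020 = 2.68364
r = ln(2.68364) / 19 = 0.98717 / 19

r ≈ 0.0520 per year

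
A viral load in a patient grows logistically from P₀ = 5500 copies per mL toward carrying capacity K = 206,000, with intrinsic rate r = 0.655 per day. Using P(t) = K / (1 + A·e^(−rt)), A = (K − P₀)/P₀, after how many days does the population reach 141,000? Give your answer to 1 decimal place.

A = (206000 − 5500)/5500 = 36.45455
141000 = 206000/(1 + 36.45455·e^(−0.655t)) → 1 + 36.45455·e^(−0.655t) = 1.46099
e^(−0.655t) = 0.012646 → t = ln(79.07832)/0.655 = 4.37044/0.655

t ≈ 6.7 days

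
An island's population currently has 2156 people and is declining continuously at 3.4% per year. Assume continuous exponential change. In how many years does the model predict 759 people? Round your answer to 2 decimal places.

759 = 2156 · e^(-0.034·t)
t = ln(759/2156) / -0.034 = ln(0.35204) / -0.034 = -1.04401 / -0.034

t ≈ 30.71 years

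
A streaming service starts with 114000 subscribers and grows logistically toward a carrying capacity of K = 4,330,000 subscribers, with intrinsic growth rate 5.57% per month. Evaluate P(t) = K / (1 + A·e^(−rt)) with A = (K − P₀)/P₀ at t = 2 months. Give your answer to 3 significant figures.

≈ 127,000 subscribers

A = (4330000 − 114000)/114000 = 36.98246
P(2) = 4330000 / (1 + 36.98246·e^(−0.0557·2)) = 4330000 / (1 + 36.98246·0.894581)
= 4330000 / 34.0838 ≈ 127039.84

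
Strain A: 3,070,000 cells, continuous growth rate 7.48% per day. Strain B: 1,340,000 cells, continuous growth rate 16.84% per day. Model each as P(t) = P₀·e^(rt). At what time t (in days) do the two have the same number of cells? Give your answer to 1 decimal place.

t ≈ 8.9 days

3070000·e^(0.0748t) = 1340000·e^(0.1684t)
3070000/1340000 = e^((0.1684 − 0.0748)t) → ln(2.29104) = 0.0936·t
t = 0.82901 / 0.0936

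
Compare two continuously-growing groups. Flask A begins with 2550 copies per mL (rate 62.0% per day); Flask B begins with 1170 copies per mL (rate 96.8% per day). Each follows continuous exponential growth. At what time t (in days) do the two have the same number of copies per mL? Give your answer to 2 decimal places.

t ≈ 2.24 days

2550·e^(0.62t) = 1170·e^(0.968t)
2550/1170 = e^((0.968 − 0.62)t) → ln(2.17949) = 0.348·t
t = 0.77909 / 0.348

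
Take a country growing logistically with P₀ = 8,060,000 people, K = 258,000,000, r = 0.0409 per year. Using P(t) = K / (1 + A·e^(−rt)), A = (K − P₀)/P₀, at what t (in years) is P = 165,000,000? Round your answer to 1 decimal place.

t ≈ 98.0 years

A = (258000000 − 8060000)/8060000 = 31.00993
165000000 = 258000000/(1 + 31.00993·e^(−0.0409t)) → 1 + 31.00993·e^(−0.0409t) = 1.56364
e^(−0.0409t) = 0.018176 → t = ln(55.01761)/0.0409 = 4.00765/0.0409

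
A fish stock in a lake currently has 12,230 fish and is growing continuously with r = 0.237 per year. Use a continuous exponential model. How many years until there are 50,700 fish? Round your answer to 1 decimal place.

t ≈ 6.0 years

50700 = 12230 · e^(0.237·t)
t = ln(50700/12230) / 0.237 = ln(4.14554) / 0.237 = 1.42203 / 0.237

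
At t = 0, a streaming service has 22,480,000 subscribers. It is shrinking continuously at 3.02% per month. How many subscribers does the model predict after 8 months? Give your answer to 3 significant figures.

P(8) = 22480000 · e^(-0.0302·8) = 22480000 · e^(-0.2416)
= 22480000 · 0.78537 ≈ 17655123.51

≈ 17,700,000 subscribers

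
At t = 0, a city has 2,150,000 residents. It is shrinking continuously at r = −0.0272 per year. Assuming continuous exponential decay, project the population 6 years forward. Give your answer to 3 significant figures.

P(6) = 2150000 · e^(-0.0272·6) = 2150000 · e^(-0.1632)
= 2150000 · 0.84942 ≈ 1826255.77

≈ 1,830,000 residents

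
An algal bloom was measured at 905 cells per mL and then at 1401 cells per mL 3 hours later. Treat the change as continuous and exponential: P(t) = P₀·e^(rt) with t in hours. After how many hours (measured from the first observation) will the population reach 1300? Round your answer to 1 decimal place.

r = ln(1401/905) / 3 ≈ 0.145669 per hour
t = ln(1300/905) / r = 0.36218 / 0.145669 ≈ 2.486

t ≈ 2.5 hours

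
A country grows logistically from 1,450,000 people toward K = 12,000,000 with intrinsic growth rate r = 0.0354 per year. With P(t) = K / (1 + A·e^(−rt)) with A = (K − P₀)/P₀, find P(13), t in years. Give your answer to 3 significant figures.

≈ 2,150,000 people

A = (12000000 − 1450000)/1450000 = 7.27586
P(13) = 12000000 / (1 + 7.27586·e^(−0.0354·13)) = 12000000 / (1 + 7.27586·0.631157)
= 12000000 / 5.59221 ≈ 2145840.55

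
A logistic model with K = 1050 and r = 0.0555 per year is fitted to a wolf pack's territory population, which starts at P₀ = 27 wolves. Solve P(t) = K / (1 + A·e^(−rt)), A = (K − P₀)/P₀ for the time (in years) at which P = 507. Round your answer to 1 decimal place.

t ≈ 64.3 years

A = (1050 − 27)/27 = 37.88889
507 = 1050/(1 + 37.88889·e^(−0.0555t)) → 1 + 37.88889·e^(−0.0555t) = 2.07101
e^(−0.0555t) = 0.028267 → t = ln(35.37692)/0.0555 = 3.56606/0.0555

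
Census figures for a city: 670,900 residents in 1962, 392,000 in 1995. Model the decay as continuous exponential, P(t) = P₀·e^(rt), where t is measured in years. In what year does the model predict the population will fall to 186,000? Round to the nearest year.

r = ln(392000/670900) / 33 = -0.53736/33 ≈ -0.016284 per year
t = ln(186000/670900) / r = -1.28287/-0.016284 ≈ 78.78 years after 1962

year 2041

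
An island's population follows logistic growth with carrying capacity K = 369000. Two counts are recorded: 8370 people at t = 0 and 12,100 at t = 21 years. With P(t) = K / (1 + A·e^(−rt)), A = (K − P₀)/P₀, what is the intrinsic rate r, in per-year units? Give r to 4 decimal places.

r ≈ 0.0180 per year

A = (369000 − 8370)/8370 = 43.08602
12100 = 369000/(1 + 43.08602·e^(−r·21)) → e^(−21r) = (30.49587 − 1)/43.08602 = 0.684581
r = −ln(0.684581)/21 = 0.37895/21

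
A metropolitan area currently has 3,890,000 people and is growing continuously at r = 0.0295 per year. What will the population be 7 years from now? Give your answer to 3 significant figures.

≈ 4,780,000 people

P(7) = 3890000 · e^(0.0295·7) = 3890000 · e^(0.2065)
= 3890000 · 1.22937 ≈ 4782240.49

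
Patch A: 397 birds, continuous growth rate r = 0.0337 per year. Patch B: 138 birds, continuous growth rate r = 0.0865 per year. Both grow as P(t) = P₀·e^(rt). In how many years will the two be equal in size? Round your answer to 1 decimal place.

t ≈ 20.0 years

397·e^(0.0337t) = 138·e^(0.0865t)
397/138 = e^((0.0865 − 0.0337)t) → ln(2.87681) = 0.0528·t
t = 1.05668 / 0.0528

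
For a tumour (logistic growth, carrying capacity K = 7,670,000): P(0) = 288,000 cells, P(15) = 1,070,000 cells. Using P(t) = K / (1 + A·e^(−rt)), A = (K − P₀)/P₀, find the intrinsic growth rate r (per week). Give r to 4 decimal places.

r ≈ 0.0950 per week

A = (7670000 − 288000)/288000 = 25.63194
1070000 = 7670000/(1 + 25.63194·e^(−r·15)) → e^(−15r) = (7.16822 − 1)/25.63194 = 0.240646
r = −ln(0.240646)/15 = 1.42443/15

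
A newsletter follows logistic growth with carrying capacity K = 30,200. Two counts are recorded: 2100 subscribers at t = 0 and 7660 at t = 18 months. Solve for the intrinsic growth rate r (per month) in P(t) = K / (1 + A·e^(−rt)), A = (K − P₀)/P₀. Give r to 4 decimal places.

A = (30200 − 2100)/2100 = 13.38095
7660 = 30200/(1 + 13.38095·e^(−r·18)) → e^(−18r) = (3.94256 − 1)/13.38095 = 0.219907
r = −ln(0.219907)/18 = 1.51455/18

r ≈ 0.0841 per month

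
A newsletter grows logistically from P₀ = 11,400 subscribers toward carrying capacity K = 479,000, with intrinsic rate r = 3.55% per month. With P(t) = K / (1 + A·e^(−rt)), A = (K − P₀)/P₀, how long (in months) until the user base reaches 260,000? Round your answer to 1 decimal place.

t ≈ 109.5 months

A = (479000 − 11400)/11400 = 41.01754
260000 = 479000/(1 + 41.01754·e^(−0.0355t)) → 1 + 41.01754·e^(−0.0355t) = 1.84231
e^(−0.0355t) = 0.020535 → t = ln(48.69663)/0.0355 = 3.88561/0.0355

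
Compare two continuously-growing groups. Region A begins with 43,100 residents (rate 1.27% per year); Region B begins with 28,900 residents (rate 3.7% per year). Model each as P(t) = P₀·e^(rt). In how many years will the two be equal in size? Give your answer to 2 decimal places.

t ≈ 16.45 years

43100·e^(0.0127t) = 28900·e^(0.037t)
43100/28900 = e^((0.037 − 0.0127)t) → ln(1.49135) = 0.0243·t
t = 0.39968 / 0.0243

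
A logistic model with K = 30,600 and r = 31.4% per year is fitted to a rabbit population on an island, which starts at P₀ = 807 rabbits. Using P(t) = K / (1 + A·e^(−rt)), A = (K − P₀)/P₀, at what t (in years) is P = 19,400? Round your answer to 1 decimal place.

A = (30600 − 807)/807 = 36.91822
19400 = 30600/(1 + 36.91822·e^(−0.314t)) → 1 + 36.91822·e^(−0.314t) = 1.57732
e^(−0.314t) = 0.015638 → t = ln(63.94762)/0.314 = 4.15806/0.314

t ≈ 13.2 years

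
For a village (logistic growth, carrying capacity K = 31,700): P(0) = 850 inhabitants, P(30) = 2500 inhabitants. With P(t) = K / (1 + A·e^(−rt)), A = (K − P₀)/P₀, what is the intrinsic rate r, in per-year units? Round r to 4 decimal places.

A = (31700 − 850)/850 = 36.29412
2500 = 31700/(1 + 36.29412·e^(−r·30)) → e^(−30r) = (12.68 − 1)/36.29412 = 0.321815
r = −ln(0.321815)/30 = 1.13378/30

r ≈ 0.0378 per year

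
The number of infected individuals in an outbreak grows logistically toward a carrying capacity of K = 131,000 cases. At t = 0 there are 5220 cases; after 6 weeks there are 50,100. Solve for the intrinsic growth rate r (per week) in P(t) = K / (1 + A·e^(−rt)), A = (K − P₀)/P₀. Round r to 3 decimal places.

r ≈ 0.450 per week

A = (131000 − 5220)/5220 = 24.09579
50100 = 131000/(1 + 24.09579·e^(−r·6)) → e^(−6r) = (2.61477 − 1)/24.09579 = 0.067015
r = −ln(0.067015)/6 = 2.70284/6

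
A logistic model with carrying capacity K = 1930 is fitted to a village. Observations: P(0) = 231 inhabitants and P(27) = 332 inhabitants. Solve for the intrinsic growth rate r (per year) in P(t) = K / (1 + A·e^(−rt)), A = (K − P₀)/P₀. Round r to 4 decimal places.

A = (1930 − 231)/231 = 7.35498
332 = 1930/(1 + 7.35498·e^(−r·27)) → e^(−27r) = (5.81325 − 1)/7.35498 = 0.654421
r = −ln(0.654421)/27 = 0.424/27

r ≈ 0.0157 per year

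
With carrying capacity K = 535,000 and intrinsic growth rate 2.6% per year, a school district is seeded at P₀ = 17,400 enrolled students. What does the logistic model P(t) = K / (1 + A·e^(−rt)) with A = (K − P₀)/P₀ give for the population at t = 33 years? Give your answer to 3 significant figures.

≈ 39,300 enrolled students

A = (535000 − 17400)/17400 = 29.74713
P(33) = 535000 / (1 + 29.74713·e^(−0.026·33)) = 535000 / (1 + 29.74713·0.424009)
= 535000 / 13.61306 ≈ 39300.5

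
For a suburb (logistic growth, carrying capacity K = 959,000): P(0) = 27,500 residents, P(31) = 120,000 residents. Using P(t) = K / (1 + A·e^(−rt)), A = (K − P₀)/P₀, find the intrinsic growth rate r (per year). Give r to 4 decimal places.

r ≈ 0.0509 per year

A = (959000 − 27500)/27500 = 33.87273
120000 = 959000/(1 + 33.87273·e^(−r·31)) → e^(−31r) = (7.99167 − 1)/33.87273 = 0.20641
r = −ln(0.20641)/31 = 1.57789/31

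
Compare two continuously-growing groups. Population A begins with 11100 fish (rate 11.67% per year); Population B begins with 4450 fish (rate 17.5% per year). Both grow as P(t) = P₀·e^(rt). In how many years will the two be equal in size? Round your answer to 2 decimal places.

11100·e^(0.1167t) = 4450·e^(0.175t)
11100/4450 = e^((0.175 − 0.1167)t) → ln(2.49438) = 0.0583·t
t = 0.91404 / 0.0583

t ≈ 15.68 years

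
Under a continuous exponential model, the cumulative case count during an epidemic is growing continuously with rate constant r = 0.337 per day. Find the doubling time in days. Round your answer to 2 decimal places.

doubling time ≈ 2.06 days

doubling time = ln(2) / |r| = 0.69315 / 0.337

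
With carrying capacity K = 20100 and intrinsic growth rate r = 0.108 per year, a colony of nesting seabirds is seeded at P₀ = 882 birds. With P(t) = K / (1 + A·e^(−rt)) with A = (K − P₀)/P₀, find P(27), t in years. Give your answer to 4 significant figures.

A = (20100 − 882)/882 = 21.78912
P(27) = 20100 / (1 + 21.78912·e^(−0.108·27)) = 20100 / (1 + 21.78912·0.05415)
= 20100 / 2.17988 ≈ 9220.7

≈ 9,221 birds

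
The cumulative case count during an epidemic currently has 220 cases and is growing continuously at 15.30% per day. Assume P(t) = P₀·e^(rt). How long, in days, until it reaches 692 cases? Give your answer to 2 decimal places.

692 = 220 · e^(0.153·t)
t = ln(692/220) / 0.153 = ln(3.14545) / 0.153 = 1.14596 / 0.153

t ≈ 7.49 days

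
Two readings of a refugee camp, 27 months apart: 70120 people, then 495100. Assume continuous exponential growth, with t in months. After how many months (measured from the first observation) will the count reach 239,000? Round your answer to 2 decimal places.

r = ln(495100/70120) / 27 ≈ 0.072391 per month
t = ln(239000/70120) / r = 1.22626 / 0.072391 ≈ 16.939

t ≈ 16.94 months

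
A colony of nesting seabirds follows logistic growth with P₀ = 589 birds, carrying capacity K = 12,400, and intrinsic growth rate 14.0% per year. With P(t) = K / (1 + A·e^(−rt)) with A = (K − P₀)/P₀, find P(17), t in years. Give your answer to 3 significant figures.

≈ 4,340 birds

A = (12400 − 589)/589 = 20.05263
P(17) = 12400 / (1 + 20.05263·e^(−0.14·17)) = 12400 / (1 + 20.05263·0.092551)
= 12400 / 2.85588 ≈ 4341.92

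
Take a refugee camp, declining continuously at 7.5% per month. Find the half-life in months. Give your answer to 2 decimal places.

half-life = ln(2) / |r| = 0.69315 / 0.075

half-life ≈ 9.24 months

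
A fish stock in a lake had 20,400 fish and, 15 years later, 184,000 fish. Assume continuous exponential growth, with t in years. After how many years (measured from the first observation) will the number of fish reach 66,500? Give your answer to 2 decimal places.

t ≈ 8.06 years

r = ln(184000/20400) / 15 ≈ 0.146627 per year
t = ln(66500/20400) / r = 1.18167 / 0.146627 ≈ 8.059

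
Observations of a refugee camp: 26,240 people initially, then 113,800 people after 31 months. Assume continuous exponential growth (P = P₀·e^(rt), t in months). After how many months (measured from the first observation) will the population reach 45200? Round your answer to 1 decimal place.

r = ln(113800/26240) / 31 ≈ 0.047328 per month
t = ln(45200/26240) / r = 0.54381 / 0.047328 ≈ 11.49

t ≈ 11.5 months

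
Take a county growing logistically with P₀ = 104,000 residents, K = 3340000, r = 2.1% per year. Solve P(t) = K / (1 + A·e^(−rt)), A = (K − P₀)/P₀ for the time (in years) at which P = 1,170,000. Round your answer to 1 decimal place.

t ≈ 134.3 years

A = (3340000 − 104000)/104000 = 31.11538
1170000 = 3340000/(1 + 31.11538·e^(−0.021t)) → 1 + 31.11538·e^(−0.021t) = 2.8547
e^(−0.021t) = 0.059607 → t = ln(16.7765)/0.021 = 2.81998/0.021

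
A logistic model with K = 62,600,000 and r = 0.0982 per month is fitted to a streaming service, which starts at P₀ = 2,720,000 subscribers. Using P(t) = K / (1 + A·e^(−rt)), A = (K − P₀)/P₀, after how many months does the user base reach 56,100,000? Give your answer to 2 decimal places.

t ≈ 53.43 months

A = (62600000 − 2720000)/2720000 = 22.01471
56100000 = 62600000/(1 + 22.01471·e^(−0.0982t)) → 1 + 22.01471·e^(−0.0982t) = 1.11586
e^(−0.0982t) = 0.005263 → t = ln(190.00385)/0.0982 = 5.24704/0.0982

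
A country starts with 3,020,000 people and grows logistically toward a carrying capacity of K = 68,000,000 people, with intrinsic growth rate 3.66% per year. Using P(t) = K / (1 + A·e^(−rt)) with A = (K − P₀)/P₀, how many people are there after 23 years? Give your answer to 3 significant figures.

A = (68000000 − 3020000)/3020000 = 21.51656
P(23) = 68000000 / (1 + 21.51656·e^(−0.0366·23)) = 68000000 / (1 + 21.51656·0.430934)
= 68000000 / 10.27222 ≈ 6619796.72

≈ 6,620,000 people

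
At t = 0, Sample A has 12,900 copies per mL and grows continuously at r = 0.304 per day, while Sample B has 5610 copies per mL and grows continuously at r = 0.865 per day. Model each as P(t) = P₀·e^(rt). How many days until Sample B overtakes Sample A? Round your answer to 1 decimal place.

12900·e^(0.304t) = 5610·e^(0.865t)
12900/5610 = e^((0.865 − 0.304)t) → ln(2.29947) = 0.561·t
t = 0.83268 / 0.561

t ≈ 1.5 days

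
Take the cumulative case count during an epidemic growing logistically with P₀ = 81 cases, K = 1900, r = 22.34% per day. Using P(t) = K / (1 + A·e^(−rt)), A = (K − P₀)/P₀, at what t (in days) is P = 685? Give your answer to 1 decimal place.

t ≈ 11.4 days

A = (1900 − 81)/81 = 22.45679
685 = 1900/(1 + 22.45679·e^(−0.2234t)) → 1 + 22.45679·e^(−0.2234t) = 2.77372
e^(−0.2234t) = 0.078984 → t = ln(12.66082)/0.2234 = 2.53851/0.2234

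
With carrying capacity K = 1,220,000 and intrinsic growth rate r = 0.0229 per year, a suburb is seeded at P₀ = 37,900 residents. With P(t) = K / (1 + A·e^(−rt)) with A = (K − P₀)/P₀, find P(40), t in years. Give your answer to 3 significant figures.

≈ 90,500 residents

A = (1220000 − 37900)/37900 = 31.18997
P(40) = 1220000 / (1 + 31.18997·e^(−0.0229·40)) = 1220000 / (1 + 31.18997·0.400116)
= 1220000 / 13.47962 ≈ 90507.02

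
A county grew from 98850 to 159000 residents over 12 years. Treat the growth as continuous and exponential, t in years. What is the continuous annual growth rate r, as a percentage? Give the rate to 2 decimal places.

159000 = 98850 · e^(r·12)
e^(12r) = 159000/98850 = 1.6085
r = ln(1.6085) / 12 = 0.4753 / 12

r ≈ 3.96% per year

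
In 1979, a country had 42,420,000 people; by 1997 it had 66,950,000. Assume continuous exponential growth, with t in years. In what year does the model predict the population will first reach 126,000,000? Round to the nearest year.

r = ln(66950000/42420000) / 18 = 0.45633/18 ≈ 0.025351 per year
t = ln(126000000/42420000) / r = 1.08866/0.025351 ≈ 42.94 years after 1979

year 2022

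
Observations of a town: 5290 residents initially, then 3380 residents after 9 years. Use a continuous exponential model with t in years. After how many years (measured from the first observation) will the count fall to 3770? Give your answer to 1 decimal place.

t ≈ 6.8 years

r = ln(3380/5290) / 9 ≈ -0.049771 per year
t = ln(3770/5290) / r = -0.33874 / -0.049771 ≈ 6.806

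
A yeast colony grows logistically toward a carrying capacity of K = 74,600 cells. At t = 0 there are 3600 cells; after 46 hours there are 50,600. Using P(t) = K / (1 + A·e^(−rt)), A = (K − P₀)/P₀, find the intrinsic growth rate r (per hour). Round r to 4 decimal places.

r ≈ 0.0810 per hour

A = (74600 − 3600)/3600 = 19.72222
50600 = 74600/(1 + 19.72222·e^(−r·46)) → e^(−46r) = (1.47431 − 1)/19.72222 = 0.024049
r = −ln(0.024049)/46 = 3.72764/46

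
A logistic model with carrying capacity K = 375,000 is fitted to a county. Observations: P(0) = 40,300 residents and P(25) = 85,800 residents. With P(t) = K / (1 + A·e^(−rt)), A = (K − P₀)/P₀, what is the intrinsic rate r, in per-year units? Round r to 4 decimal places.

r ≈ 0.0361 per year

A = (375000 − 40300)/40300 = 8.30521
85800 = 375000/(1 + 8.30521·e^(−r·25)) → e^(−25r) = (4.37063 − 1)/8.30521 = 0.405845
r = −ln(0.405845)/25 = 0.90178/25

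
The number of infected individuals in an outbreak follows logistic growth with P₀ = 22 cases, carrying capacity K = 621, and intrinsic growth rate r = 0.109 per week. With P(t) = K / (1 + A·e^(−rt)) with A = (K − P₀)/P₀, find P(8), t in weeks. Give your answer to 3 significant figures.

A = (621 − 22)/22 = 27.22727
P(8) = 621 / (1 + 27.22727·e^(−0.109·8)) = 621 / (1 + 27.22727·0.418114)
= 621 / 12.38412 ≈ 50.14

≈ 50.1 cases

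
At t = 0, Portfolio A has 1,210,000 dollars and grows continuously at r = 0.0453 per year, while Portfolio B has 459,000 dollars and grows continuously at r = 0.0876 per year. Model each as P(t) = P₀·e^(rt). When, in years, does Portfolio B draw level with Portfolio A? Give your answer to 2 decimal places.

1210000·e^(0.0453t) = 459000·e^(0.0876t)
1210000/459000 = e^((0.0876 − 0.0453)t) → ln(2.63617) = 0.0423·t
t = 0.96933 / 0.0423

t ≈ 22.92 years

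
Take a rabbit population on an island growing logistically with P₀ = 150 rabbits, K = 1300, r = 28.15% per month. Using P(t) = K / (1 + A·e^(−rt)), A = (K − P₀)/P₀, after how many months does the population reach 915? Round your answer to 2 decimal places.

A = (1300 − 150)/150 = 7.66667
915 = 1300/(1 + 7.66667·e^(−0.2815t)) → 1 + 7.66667·e^(−0.2815t) = 1.42077
e^(−0.2815t) = 0.054882 → t = ln(18.22078)/0.2815 = 2.90256/0.2815

t ≈ 10.31 months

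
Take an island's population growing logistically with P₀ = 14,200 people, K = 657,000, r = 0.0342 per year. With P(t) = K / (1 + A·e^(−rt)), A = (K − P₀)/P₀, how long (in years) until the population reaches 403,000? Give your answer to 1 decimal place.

t ≈ 125.0 years

A = (657000 − 14200)/14200 = 45.26761
403000 = 657000/(1 + 45.26761·e^(−0.0342t)) → 1 + 45.26761·e^(−0.0342t) = 1.63027
e^(−0.0342t) = 0.013923 → t = ln(71.82222)/0.0342 = 4.27419/0.0342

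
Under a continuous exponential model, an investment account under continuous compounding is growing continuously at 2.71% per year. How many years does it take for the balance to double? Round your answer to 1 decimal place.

doubling time ≈ 25.6 years

doubling time = ln(2) / |r| = 0.69315 / 0.0271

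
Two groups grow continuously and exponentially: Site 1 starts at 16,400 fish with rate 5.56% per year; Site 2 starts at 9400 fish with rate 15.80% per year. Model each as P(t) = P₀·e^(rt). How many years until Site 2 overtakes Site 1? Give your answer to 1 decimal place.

16400·e^(0.0556t) = 9400·e^(0.158t)
16400/9400 = e^((0.158 − 0.0556)t) → ln(1.74468) = 0.1024·t
t = 0.55657 / 0.1024

t ≈ 5.4 years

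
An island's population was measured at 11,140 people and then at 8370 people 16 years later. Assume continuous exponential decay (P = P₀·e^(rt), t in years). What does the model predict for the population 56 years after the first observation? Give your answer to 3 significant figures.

≈ 4,100 people

r = ln(8370/11140) / 16 ≈ -0.017868 per year
P(56) = 11140 · e^(-0.017868·56) = 11140 · 0.36766 ≈ 4095.68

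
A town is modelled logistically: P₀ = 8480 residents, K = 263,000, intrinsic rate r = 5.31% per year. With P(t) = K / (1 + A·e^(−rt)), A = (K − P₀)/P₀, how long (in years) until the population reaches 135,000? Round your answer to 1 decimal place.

t ≈ 65.1 years

A = (263000 − 8480)/8480 = 30.01415
135000 = 263000/(1 + 30.01415·e^(−0.0531t)) → 1 + 30.01415·e^(−0.0531t) = 1.94815
e^(−0.0531t) = 0.03159 → t = ln(31.65555)/0.0531 = 3.45491/0.0531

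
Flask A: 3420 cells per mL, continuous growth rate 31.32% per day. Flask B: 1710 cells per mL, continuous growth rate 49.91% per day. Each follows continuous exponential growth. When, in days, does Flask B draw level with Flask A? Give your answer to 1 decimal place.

t ≈ 3.7 days

3420·e^(0.3132t) = 1710·e^(0.4991t)
3420/1710 = e^((0.4991 − 0.3132)t) → ln(2) = 0.1859·t
t = 0.69315 / 0.1859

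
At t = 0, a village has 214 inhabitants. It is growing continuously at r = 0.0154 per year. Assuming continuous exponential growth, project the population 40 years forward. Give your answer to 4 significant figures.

P(40) = 214 · e^(0.0154·40) = 214 · e^(0.616)
= 214 · 1.85151 ≈ 396.22

≈ 396.2 inhabitants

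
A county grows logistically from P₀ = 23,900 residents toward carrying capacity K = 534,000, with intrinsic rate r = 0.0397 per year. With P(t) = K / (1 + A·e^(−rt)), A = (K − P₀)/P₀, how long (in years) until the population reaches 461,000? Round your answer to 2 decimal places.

A = (534000 − 23900)/23900 = 21.3431
461000 = 534000/(1 + 21.3431·e^(−0.0397t)) → 1 + 21.3431·e^(−0.0397t) = 1.15835
e^(−0.0397t) = 0.007419 → t = ln(134.78311)/0.0397 = 4.90367/0.0397

t ≈ 123.52 years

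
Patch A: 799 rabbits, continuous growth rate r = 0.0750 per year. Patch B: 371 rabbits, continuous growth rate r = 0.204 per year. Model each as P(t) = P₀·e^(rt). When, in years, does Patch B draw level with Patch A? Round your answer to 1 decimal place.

799·e^(0.075t) = 371·e^(0.204t)
799/371 = e^((0.204 − 0.075)t) → ln(2.15364) = 0.129·t
t = 0.76716 / 0.129

t ≈ 5.9 years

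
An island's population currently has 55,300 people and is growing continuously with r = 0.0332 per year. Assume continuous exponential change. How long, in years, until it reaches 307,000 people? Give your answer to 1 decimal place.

t ≈ 51.6 years

307000 = 55300 · e^(0.0332·t)
t = ln(307000/55300) / 0.0332 = ln(5.55154) / 0.0332 = 1.71407 / 0.0332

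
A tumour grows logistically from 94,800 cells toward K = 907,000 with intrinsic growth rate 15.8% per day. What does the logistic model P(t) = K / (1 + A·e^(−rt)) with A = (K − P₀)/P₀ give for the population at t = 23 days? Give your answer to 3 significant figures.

≈ 740,000 cells

A = (907000 − 94800)/94800 = 8.56751
P(23) = 907000 / (1 + 8.56751·e^(−0.158·23)) = 907000 / (1 + 8.56751·0.02641)
= 907000 / 1.22627 ≈ 739640.87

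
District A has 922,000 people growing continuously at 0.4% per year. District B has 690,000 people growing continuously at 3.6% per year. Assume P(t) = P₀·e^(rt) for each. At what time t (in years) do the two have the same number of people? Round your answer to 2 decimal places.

922000·e^(0.004t) = 690000·e^(0.036t)
922000/690000 = e^((0.036 − 0.004)t) → ln(1.33623) = 0.032·t
t = 0.28985 / 0.032

t ≈ 9.06 years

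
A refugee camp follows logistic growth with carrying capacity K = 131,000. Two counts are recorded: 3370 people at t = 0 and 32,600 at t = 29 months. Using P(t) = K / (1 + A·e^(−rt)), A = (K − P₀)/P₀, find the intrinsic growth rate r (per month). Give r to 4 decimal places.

A = (131000 − 3370)/3370 = 37.8724
32600 = 131000/(1 + 37.8724·e^(−r·29)) → e^(−29r) = (4.0184 − 1)/37.8724 = 0.079699
r = −ln(0.079699)/29 = 2.52949/29

r ≈ 0.0872 per month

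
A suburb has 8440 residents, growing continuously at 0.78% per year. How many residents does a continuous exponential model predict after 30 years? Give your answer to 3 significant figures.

≈ 10,700 residents

P(30) = 8440 · e^(0.0078·30) = 8440 · e^(0.234)
= 8440 · 1.26364 ≈ 10665.16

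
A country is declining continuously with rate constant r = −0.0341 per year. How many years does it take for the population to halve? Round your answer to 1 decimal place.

half-life = ln(2) / |r| = 0.69315 / 0.0341

half-life ≈ 20.3 years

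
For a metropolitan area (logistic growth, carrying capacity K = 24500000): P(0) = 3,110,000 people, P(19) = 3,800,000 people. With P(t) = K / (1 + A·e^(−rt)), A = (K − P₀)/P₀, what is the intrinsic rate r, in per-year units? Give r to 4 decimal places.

A = (24500000 − 3110000)/3110000 = 6.87781
3800000 = 24500000/(1 + 6.87781·e^(−r·19)) → e^(−19r) = (6.44737 − 1)/6.87781 = 0.79202
r = −ln(0.79202)/19 = 0.23317/19

r ≈ 0.0123 per year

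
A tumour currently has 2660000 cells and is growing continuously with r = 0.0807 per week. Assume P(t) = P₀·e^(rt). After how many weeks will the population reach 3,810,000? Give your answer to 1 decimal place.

t ≈ 4.5 weeks

3810000 = 2660000 · e^(0.0807·t)
t = ln(3810000/2660000) / 0.0807 = ln(1.43233) / 0.0807 = 0.3593 / 0.0807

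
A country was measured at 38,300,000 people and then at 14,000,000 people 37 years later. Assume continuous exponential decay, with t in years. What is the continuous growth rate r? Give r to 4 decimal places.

14000000 = 38300000 · e^(r·37)
e^(37r) = 14000000/38300000 = 0.36554
r = ln(0.36554) / 37 = -1.00639 / 37

r ≈ -0.0272 per year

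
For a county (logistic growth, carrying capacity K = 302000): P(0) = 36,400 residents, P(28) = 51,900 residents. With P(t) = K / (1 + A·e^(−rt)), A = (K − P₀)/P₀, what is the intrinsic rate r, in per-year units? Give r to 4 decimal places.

A = (302000 − 36400)/36400 = 7.2967
51900 = 302000/(1 + 7.2967·e^(−r·28)) → e^(−28r) = (5.81888 − 1)/7.2967 = 0.660419
r = −ln(0.660419)/28 = 0.41488/28

r ≈ 0.0148 per year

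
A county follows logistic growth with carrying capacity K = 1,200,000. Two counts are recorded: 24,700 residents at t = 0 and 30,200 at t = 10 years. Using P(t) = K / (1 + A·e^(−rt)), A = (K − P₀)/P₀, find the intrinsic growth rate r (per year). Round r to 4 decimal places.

r ≈ 0.0206 per year

A = (1200000 − 24700)/24700 = 47.583
30200 = 1200000/(1 + 47.583·e^(−r·10)) → e^(−10r) = (39.7351 − 1)/47.583 = 0.814053
r = −ln(0.814053)/10 = 0.20573/10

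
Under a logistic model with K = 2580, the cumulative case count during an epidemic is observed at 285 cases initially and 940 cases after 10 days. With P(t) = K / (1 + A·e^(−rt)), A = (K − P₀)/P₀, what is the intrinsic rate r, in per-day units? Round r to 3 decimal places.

r ≈ 0.153 per day

A = (2580 − 285)/285 = 8.05263
940 = 2580/(1 + 8.05263·e^(−r·10)) → e^(−10r) = (2.74468 − 1)/8.05263 = 0.21666
r = −ln(0.21666)/10 = 1.52943/10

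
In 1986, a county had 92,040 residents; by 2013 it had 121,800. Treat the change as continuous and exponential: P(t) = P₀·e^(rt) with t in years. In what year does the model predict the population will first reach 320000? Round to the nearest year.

year 2106

r = ln(121800/92040) / 27 = 0.28016/27 ≈ 0.010376 per year
t = ln(320000/92040) / r = 1.2461/0.010376 ≈ 120.09 years after 1986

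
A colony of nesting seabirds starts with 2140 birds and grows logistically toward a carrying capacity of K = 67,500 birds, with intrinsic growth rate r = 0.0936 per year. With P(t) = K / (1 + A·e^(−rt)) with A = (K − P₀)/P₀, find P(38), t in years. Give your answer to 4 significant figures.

≈ 36,070 birds

A = (67500 − 2140)/2140 = 30.54206
P(38) = 67500 / (1 + 30.54206·e^(−0.0936·38)) = 67500 / (1 + 30.54206·0.02853)
= 67500 / 1.87136 ≈ 36069.95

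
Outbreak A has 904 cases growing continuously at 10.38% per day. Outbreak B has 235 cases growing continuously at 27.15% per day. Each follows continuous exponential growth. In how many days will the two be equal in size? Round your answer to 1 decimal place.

t ≈ 8.0 days

904·e^(0.1038t) = 235·e^(0.2715t)
904/235 = e^((0.2715 − 0.1038)t) → ln(3.84681) = 0.1677·t
t = 1.34724 / 0.1677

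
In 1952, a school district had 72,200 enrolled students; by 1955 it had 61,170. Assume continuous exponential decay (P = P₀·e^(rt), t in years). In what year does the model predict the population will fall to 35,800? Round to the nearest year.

r = ln(61170/72200) / 3 = -0.16578/3 ≈ -0.055261 per year
t = ln(35800/72200) / r = -0.70149/-0.055261 ≈ 12.69 years after 1952

year 1965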